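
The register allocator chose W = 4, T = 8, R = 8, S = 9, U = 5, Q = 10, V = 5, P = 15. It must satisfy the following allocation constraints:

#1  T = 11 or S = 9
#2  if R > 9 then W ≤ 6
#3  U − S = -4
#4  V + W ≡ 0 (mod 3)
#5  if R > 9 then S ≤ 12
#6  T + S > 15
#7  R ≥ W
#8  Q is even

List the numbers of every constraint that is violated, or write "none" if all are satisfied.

#1 T = 8 ≠ 11, but S = 9 = 9 (second disjunct)  holds
#2 R = 8, not > 9; antecedent false, conditional vacuously true  holds
#3 U − S = 5 − 9 = -4  holds
#4 V + W = 9; 9 mod 3 = 0  holds
#5 R = 8, not > 9; antecedent false, conditional vacuously true  holds
#6 T + S = 8 + 9 = 17; 17 > 15  holds
#7 R = 8, W = 4; 8 ≥ 4  holds
#8 Q = 10 is even  holds

Yes — all constraints hold.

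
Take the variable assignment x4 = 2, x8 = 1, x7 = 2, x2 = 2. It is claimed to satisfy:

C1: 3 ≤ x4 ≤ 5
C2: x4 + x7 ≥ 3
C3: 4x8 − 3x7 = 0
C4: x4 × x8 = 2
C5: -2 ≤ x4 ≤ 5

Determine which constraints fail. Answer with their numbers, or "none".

The assignment fails constraints 1 and 3.

C1: x4 = 2 is outside [3, 5]  ✘
C2: x4 + x7 = 2 + 2 = 4; 4 ≥ 3  ✔
C3: 4x8 − 3x7 = 4(1) − 3(2) = -2, not 0  ✘
C4: x4 × x8 = 2 × 1 = 2  ✔
C5: x4 = 2 lies in [-2, 5]  ✔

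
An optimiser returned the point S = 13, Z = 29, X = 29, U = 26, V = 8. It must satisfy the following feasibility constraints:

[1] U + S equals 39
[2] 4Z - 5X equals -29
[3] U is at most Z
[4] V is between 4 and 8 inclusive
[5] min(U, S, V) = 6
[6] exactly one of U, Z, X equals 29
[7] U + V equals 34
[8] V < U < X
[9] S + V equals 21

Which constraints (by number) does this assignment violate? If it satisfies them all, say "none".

[1] U + S = 26 + 13 = 39  ✓
[2] 4Z - 5X = 4(29) - 5(29) = -29  ✓
[3] U = 26, Z = 29; 26 ≤ 29  ✓
[4] V = 8 lies in [4, 8]  ✓
[5] min(26, 13, 8) = 8, not 6  ✗
[6] U=26, Z=29, X=29; 2 of them equal 29, not exactly one  ✗
[7] U + V = 26 + 8 = 34  ✓
[8] values 8 < 26 < 29  ✓
[9] S + V = 13 + 8 = 21  ✓

No — constraints 5 and 6 are not satisfied.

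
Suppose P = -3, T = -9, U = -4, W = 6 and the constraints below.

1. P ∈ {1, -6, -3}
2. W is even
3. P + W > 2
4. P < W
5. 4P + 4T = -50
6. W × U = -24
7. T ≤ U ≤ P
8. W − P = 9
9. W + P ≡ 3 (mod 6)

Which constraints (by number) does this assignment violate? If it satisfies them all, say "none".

1. P = -3 is in {1, -6, -3}  OK
2. W = 6 is even  OK
3. P + W = -3 + 6 = 3; 3 > 2  OK
4. P = -3, W = 6; -3 < 6  OK
5. 4P + 4T = 4(-3) + 4(-9) = -48, not -50  FAIL
6. W × U = 6 × (-4) = -24  OK
7. values -9 ≤ -4 ≤ -3  OK
8. W − P = 6 − (-3) = 9  OK
9. W + P = 3; 3 mod 6 = 3  OK

Violated: 5.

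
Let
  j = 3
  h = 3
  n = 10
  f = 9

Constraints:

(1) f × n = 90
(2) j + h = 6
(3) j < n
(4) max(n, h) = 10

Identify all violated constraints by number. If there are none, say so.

The assignment satisfies every constraint.

(1) f × n = 9 × 10 = 90  yes
(2) j + h = 3 + 3 = 6  yes
(3) j = 3, n = 10; 3 < 10  yes
(4) max(10, 3) = 10  yes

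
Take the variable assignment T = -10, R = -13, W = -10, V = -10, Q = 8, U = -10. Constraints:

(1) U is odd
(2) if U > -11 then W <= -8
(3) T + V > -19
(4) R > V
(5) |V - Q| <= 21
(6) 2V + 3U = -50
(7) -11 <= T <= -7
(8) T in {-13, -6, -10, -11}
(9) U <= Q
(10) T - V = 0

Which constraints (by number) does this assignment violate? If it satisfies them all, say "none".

No — constraints 1, 3, 4 are not satisfied.

(1) U = -10 is even — does not hold.
(2) U = -10 > -11, so we need W ≤ -8; W = -10 ≤ -8 — holds.
(3) T + V = -10 + (-10) = -20; -20 ≤ -19, bound -19 not met — does not hold.
(4) R = -13, V = -10; -13 ≤ -10 (want >) — does not hold.
(5) |-10 - 8| = 18; 18 ≤ 21 — holds.
(6) 2V + 3U = 2(-10) + 3(-10) = -50 — holds.
(7) T = -10 lies in [-11, -7] — holds.
(8) T = -10 is in {-13, -6, -10, -11} — holds.
(9) U = -10, Q = 8; -10 ≤ 8 — holds.
(10) T - V = -10 - (-10) = 0 — holds.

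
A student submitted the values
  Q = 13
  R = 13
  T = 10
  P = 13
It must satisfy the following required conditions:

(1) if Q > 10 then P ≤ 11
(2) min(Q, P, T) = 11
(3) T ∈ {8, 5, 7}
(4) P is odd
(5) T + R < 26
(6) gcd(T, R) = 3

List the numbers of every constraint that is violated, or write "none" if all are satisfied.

No — constraints 1, 2, 3, and 6 are not satisfied.

(1) Q = 13 > 10, so we need P ≤ 11; but P = 13 > 11 — fails.
(2) min(13, 13, 10) = 10, not 11 — fails.
(3) T = 10 is not in {8, 5, 7} — fails.
(4) P = 13 is odd — holds.
(5) T + R = 10 + 13 = 23; 23 < 26 — holds.
(6) gcd(10, 13) = 1, not 3 — fails.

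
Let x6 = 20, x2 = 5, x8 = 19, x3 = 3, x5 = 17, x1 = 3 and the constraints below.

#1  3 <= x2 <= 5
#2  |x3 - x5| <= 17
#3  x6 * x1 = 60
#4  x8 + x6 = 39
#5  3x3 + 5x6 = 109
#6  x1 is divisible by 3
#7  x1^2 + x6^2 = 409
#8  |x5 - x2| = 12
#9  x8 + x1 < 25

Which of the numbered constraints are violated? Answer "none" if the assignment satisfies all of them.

#1 x2 = 5 lies in [3, 5]  true
#2 |3 - 17| = 14; 14 ≤ 17  true
#3 x6 * x1 = 20 * 3 = 60  true
#4 x8 + x6 = 19 + 20 = 39  true
#5 3x3 + 5x6 = 3(3) + 5(20) = 109  true
#6 3 / 3 = 1, so 3 divides 3  true
#7 x1^2 + x6^2 = 3^2 + 20^2 = 9 + 400 = 409  true
#8 |17 - 5| = 12  true
#9 x8 + x1 = 19 + 3 = 22; 22 < 25  true

No violations.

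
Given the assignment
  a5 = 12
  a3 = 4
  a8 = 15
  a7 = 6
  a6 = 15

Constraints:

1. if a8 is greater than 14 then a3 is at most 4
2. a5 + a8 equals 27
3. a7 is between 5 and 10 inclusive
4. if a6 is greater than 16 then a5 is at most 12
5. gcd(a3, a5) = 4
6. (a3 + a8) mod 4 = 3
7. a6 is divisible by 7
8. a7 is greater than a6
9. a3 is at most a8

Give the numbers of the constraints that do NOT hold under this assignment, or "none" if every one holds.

1. a8 = 15 > 14, so we need a3 ≤ 4; a3 = 4 ≤ 4 — satisfied.
2. a5 + a8 = 12 + 15 = 27 — satisfied.
3. a7 = 6 lies in [5, 10] — satisfied.
4. a6 = 15, not > 16; antecedent false, conditional vacuously true — satisfied.
5. gcd(4, 12) = 4 — satisfied.
6. a3 + a8 = 19; 19 mod 4 = 3 — satisfied.
7. 15 = 7*2 + 1, so 7 does not divide 15 — violated.
8. a7 = 6, a6 = 15; 6 ≤ 15 (want >) — violated.
9. a3 = 4, a8 = 15; 4 ≤ 15 — satisfied.

No — constraints 7 and 8 are not satisfied.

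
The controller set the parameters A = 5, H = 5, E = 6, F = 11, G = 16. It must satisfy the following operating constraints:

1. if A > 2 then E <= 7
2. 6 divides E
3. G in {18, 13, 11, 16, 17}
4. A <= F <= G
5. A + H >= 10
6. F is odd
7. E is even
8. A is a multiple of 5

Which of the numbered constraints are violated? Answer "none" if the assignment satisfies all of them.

All constraints are satisfied.

1. A = 5 > 2, so we need E ≤ 7; E = 6 ≤ 7 — holds.
2. 6 / 6 = 1, so 6 divides 6 — holds.
3. G = 16 is in {18, 13, 11, 16, 17} — holds.
4. values 5 <= 11 <= 16 — holds.
5. A + H = 5 + 5 = 10; 10 ≥ 10 — holds.
6. F = 11 is odd — holds.
7. E = 6 is even — holds.
8. 5 / 5 = 1, so 5 divides 5 — holds.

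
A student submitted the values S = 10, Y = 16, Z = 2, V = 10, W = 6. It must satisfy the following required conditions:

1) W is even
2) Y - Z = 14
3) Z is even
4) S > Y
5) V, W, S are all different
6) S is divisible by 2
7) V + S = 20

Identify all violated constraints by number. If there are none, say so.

1) W = 6 is even — satisfied.
2) Y - Z = 16 - 2 = 14 — satisfied.
3) Z = 2 is even — satisfied.
4) S = 10, Y = 16; 10 ≤ 16 (want >) — violated.
5) V = S = 10, not all different — violated.
6) 10 / 2 = 5, so 2 divides 10 — satisfied.
7) V + S = 10 + 10 = 20 — satisfied.

Constraints 4 and 5 do not hold.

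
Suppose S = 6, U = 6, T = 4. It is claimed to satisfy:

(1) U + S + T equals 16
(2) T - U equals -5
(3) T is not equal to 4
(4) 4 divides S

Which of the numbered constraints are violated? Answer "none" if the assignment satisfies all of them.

(1) U + S + T = 6 + 6 + 4 = 16 — satisfied.
(2) T - U = 4 - 6 = -2, not -5 — violated.
(3) T = 4, but 4 is required to differ — violated.
(4) 6 = 4*1 + 2, so 4 does not divide 6 — violated.

No — constraints 2, 3, 4 are not satisfied.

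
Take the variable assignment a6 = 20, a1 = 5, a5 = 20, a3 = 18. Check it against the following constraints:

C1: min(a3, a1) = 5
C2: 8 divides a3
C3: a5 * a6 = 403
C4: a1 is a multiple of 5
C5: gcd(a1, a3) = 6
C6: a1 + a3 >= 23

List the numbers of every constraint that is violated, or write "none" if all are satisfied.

C1: min(18, 5) = 5  OK
C2: 18 = 8*2 + 2, so 8 does not divide 18  FAIL
C3: a5 * a6 = 20 * 20 = 400, not 403  FAIL
C4: 5 / 5 = 1, so 5 divides 5  OK
C5: gcd(5, 18) = 1, not 6  FAIL
C6: a1 + a3 = 5 + 18 = 23; 23 ≥ 23  OK

Constraints 2, 3, 5 are violated.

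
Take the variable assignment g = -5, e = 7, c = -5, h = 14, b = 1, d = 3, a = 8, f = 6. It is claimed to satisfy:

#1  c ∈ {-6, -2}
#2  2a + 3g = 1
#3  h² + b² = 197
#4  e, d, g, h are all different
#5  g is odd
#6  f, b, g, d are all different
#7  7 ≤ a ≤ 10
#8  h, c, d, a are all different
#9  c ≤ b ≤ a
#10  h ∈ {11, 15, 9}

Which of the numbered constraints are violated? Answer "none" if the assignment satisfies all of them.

#1 c = -5 is not in {-6, -2}  ✗
#2 2a + 3g = 2(8) + 3(-5) = 1  ✓
#3 h² + b² = 14² + 1² = 196 + 1 = 197  ✓
#4 values 7, 3, -5, 14 are pairwise distinct  ✓
#5 g = -5 is odd  ✓
#6 values 6, 1, -5, 3 are pairwise distinct  ✓
#7 a = 8 lies in [7, 10]  ✓
#8 values 14, -5, 3, 8 are pairwise distinct  ✓
#9 values -5 ≤ 1 ≤ 8  ✓
#10 h = 14 is not in {11, 15, 9}  ✗

The assignment fails constraints 1 and 10.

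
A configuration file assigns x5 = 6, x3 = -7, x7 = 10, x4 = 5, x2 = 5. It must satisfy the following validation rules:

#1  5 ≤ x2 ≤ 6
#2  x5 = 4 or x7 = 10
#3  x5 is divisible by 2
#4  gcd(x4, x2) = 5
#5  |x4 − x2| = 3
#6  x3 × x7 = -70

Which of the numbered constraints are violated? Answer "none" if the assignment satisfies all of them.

#1 x2 = 5 lies in [5, 6] — holds.
#2 x5 = 6 ≠ 4, but x7 = 10 = 10 (second disjunct) — holds.
#3 6 / 2 = 3, so 2 divides 6 — holds.
#4 gcd(5, 5) = 5 — holds.
#5 |5 − 5| = 0, not 3 — fails.
#6 x3 × x7 = -7 × 10 = -70 — holds.

Constraint 5 is violated.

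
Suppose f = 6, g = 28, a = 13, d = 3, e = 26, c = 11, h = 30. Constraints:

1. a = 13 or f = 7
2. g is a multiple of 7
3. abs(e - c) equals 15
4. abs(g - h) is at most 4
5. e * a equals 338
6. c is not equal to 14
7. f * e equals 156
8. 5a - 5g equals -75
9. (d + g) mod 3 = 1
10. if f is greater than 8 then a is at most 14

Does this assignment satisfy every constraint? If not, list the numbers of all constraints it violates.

No violations.

1. a = 13 = 13 (first disjunct) — satisfied.
2. 28 / 7 = 4, so 7 divides 28 — satisfied.
3. abs(26 - 11) = 15 — satisfied.
4. abs(28 - 30) = 2; 2 ≤ 4 — satisfied.
5. e * a = 26 * 13 = 338 — satisfied.
6. c = 11, and 11 ≠ 14 — satisfied.
7. f * e = 6 * 26 = 156 — satisfied.
8. 5a - 5g = 5(13) - 5(28) = -75 — satisfied.
9. d + g = 31; 31 mod 3 = 1 — satisfied.
10. f = 6, not > 8; antecedent false, conditional vacuously true — satisfied.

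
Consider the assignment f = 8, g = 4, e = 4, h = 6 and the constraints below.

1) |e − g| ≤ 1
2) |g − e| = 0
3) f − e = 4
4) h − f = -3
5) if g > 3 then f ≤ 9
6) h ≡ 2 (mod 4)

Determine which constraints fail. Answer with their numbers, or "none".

No — constraint 4 is not satisfied.

1) |4 − 4| = 0; 0 ≤ 1 — OK.
2) |4 − 4| = 0 — OK.
3) f − e = 8 − 4 = 4 — OK.
4) h − f = 6 − 8 = -2, not -3 — violated.
5) g = 4 > 3, so we need f ≤ 9; f = 8 ≤ 9 — OK.
6) 6 mod 4 = 2 — OK.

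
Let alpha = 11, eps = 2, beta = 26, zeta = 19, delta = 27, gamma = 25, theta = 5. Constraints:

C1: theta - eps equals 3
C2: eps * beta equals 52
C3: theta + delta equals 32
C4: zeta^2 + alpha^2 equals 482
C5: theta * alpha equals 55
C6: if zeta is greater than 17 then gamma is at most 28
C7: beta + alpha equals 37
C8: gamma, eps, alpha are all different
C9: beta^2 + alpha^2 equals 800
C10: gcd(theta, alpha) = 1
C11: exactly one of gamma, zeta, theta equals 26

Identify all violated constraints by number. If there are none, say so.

C1: theta - eps = 5 - 2 = 3 — satisfied.
C2: eps * beta = 2 * 26 = 52 — satisfied.
C3: theta + delta = 5 + 27 = 32 — satisfied.
C4: zeta^2 + alpha^2 = 19^2 + 11^2 = 361 + 121 = 482 — satisfied.
C5: theta * alpha = 5 * 11 = 55 — satisfied.
C6: zeta = 19 > 17, so we need gamma ≤ 28; gamma = 25 ≤ 28 — satisfied.
C7: beta + alpha = 26 + 11 = 37 — satisfied.
C8: values 25, 2, 11 are pairwise distinct — satisfied.
C9: beta^2 + alpha^2 = 26^2 + 11^2 = 676 + 121 = 797, not 800 — violated.
C10: gcd(5, 11) = 1 — satisfied.
C11: gamma=25, zeta=19, theta=5; 0 of them equal 26, not exactly one — violated.

Violated: 9 and 11.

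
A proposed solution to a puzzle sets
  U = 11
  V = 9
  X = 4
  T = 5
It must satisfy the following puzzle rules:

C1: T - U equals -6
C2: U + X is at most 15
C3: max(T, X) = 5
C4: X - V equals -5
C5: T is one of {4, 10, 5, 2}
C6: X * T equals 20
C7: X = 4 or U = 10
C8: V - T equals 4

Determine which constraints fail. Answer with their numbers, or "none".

The assignment satisfies every constraint.

C1: T - U = 5 - 11 = -6 — holds.
C2: U + X = 11 + 4 = 15; 15 ≤ 15 — holds.
C3: max(5, 4) = 5 — holds.
C4: X - V = 4 - 9 = -5 — holds.
C5: T = 5 is in {4, 10, 5, 2} — holds.
C6: X * T = 4 * 5 = 20 — holds.
C7: X = 4 = 4 (first disjunct) — holds.
C8: V - T = 9 - 5 = 4 — holds.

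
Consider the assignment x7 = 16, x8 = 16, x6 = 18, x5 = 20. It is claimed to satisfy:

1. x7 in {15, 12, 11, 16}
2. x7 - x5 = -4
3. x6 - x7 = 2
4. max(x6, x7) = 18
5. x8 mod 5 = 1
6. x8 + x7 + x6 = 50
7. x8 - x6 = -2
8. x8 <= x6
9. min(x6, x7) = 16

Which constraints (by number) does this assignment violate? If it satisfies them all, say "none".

1. x7 = 16 is in {15, 12, 11, 16} — satisfied.
2. x7 - x5 = 16 - 20 = -4 — satisfied.
3. x6 - x7 = 18 - 16 = 2 — satisfied.
4. max(18, 16) = 18 — satisfied.
5. 16 mod 5 = 1 — satisfied.
6. x8 + x7 + x6 = 16 + 16 + 18 = 50 — satisfied.
7. x8 - x6 = 16 - 18 = -2 — satisfied.
8. x8 = 16, x6 = 18; 16 ≤ 18 — satisfied.
9. min(18, 16) = 16 — satisfied.

No violations.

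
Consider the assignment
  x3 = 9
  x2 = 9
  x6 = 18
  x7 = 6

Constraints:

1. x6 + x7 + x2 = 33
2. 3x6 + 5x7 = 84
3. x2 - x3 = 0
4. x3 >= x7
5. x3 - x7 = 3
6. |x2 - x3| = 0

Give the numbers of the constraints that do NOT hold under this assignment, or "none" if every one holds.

None — every constraint holds.

1. x6 + x7 + x2 = 18 + 6 + 9 = 33 — holds.
2. 3x6 + 5x7 = 3(18) + 5(6) = 84 — holds.
3. x2 - x3 = 9 - 9 = 0 — holds.
4. x3 = 9, x7 = 6; 9 ≥ 6 — holds.
5. x3 - x7 = 9 - 6 = 3 — holds.
6. |9 - 9| = 0 — holds.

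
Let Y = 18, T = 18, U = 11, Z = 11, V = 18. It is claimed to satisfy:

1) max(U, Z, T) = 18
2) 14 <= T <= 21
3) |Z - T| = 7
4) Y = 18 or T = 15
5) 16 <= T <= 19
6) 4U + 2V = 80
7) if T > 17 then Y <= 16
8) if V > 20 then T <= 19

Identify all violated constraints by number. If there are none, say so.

Constraint 7 does not hold.

1) max(11, 11, 18) = 18  yes
2) T = 18 lies in [14, 21]  yes
3) |11 - 18| = 7  yes
4) Y = 18 = 18 (first disjunct)  yes
5) T = 18 lies in [16, 19]  yes
6) 4U + 2V = 4(11) + 2(18) = 80  yes
7) T = 18 > 17, so we need Y ≤ 16; but Y = 18 > 16  no
8) V = 18, not > 20; antecedent false, conditional vacuously true  yes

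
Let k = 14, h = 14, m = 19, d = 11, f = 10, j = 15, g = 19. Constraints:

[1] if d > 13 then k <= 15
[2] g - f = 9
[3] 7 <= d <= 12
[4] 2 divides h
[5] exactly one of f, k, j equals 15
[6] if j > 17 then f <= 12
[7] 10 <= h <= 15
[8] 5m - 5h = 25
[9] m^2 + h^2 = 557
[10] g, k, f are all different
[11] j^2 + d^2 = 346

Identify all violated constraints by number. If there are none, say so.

No violations.

[1] d = 11, not > 13; antecedent false, conditional vacuously true — OK.
[2] g - f = 19 - 10 = 9 — OK.
[3] d = 11 lies in [7, 12] — OK.
[4] 14 / 2 = 7, so 2 divides 14 — OK.
[5] f=10, k=14, j=15; 1 of them equals 15 — OK.
[6] j = 15, not > 17; antecedent false, conditional vacuously true — OK.
[7] h = 14 lies in [10, 15] — OK.
[8] 5m - 5h = 5(19) - 5(14) = 25 — OK.
[9] m^2 + h^2 = 19^2 + 14^2 = 361 + 196 = 557 — OK.
[10] values 19, 14, 10 are pairwise distinct — OK.
[11] j^2 + d^2 = 15^2 + 11^2 = 225 + 121 = 346 — OK.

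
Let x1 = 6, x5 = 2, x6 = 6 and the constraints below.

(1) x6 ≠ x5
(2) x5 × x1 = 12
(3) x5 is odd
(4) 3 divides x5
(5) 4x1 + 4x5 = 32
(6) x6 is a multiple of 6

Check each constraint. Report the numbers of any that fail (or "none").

(1) x6 = 6, x5 = 2; distinct  OK
(2) x5 × x1 = 2 × 6 = 12  OK
(3) x5 = 2 is even  FAIL
(4) 2 = 3×0 + 2, so 3 does not divide 2  FAIL
(5) 4x1 + 4x5 = 4(6) + 4(2) = 32  OK
(6) 6 / 6 = 1, so 6 divides 6  OK

No — constraints 3, 4 are not satisfied.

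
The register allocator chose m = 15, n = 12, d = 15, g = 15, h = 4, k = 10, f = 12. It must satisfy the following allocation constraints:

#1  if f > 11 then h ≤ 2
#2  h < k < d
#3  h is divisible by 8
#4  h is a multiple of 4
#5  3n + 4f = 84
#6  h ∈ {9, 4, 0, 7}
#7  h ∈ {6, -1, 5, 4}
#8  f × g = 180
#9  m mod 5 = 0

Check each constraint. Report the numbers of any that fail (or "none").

#1 f = 12 > 11, so we need h ≤ 2; but h = 4 > 2  FAIL
#2 values 4 < 10 < 15  OK
#3 4 = 8×0 + 4, so 8 does not divide 4  FAIL
#4 4 / 4 = 1, so 4 divides 4  OK
#5 3n + 4f = 3(12) + 4(12) = 84  OK
#6 h = 4 is in {9, 4, 0, 7}  OK
#7 h = 4 is in {6, -1, 5, 4}  OK
#8 f × g = 12 × 15 = 180  OK
#9 15 mod 5 = 0  OK

No — constraints 1 and 3 are not satisfied.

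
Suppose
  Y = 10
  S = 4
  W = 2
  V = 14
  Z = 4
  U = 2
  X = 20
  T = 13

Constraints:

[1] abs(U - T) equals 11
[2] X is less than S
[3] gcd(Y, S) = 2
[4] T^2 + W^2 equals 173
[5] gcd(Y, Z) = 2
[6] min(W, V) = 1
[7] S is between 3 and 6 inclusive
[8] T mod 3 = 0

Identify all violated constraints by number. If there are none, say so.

[1] abs(2 - 13) = 11 — OK.
[2] X = 20, S = 4; 20 ≥ 4 (want <) — violated.
[3] gcd(10, 4) = 2 — OK.
[4] T^2 + W^2 = 13^2 + 2^2 = 169 + 4 = 173 — OK.
[5] gcd(10, 4) = 2 — OK.
[6] min(2, 14) = 2, not 1 — violated.
[7] S = 4 lies in [3, 6] — OK.
[8] 13 mod 3 = 1, not 0 — violated.

No — constraints 2, 6, and 8 are not satisfied.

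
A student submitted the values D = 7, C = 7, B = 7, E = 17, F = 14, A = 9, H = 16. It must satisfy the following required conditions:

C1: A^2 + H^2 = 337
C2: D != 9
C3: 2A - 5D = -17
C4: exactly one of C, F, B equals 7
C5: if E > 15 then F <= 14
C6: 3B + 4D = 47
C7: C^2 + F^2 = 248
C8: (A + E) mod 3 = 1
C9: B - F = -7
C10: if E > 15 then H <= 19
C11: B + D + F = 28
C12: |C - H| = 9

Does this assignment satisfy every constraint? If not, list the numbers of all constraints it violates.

C1: A^2 + H^2 = 9^2 + 16^2 = 81 + 256 = 337 — holds.
C2: D = 7, and 7 ≠ 9 — holds.
C3: 2A - 5D = 2(9) - 5(7) = -17 — holds.
C4: C=7, F=14, B=7; 2 of them equal 7, not exactly one — fails.
C5: E = 17 > 15, so we need F ≤ 14; F = 14 ≤ 14 — holds.
C6: 3B + 4D = 3(7) + 4(7) = 49, not 47 — fails.
C7: C^2 + F^2 = 7^2 + 14^2 = 49 + 196 = 245, not 248 — fails.
C8: A + E = 26; 26 mod 3 = 2, not 1 — fails.
C9: B - F = 7 - 14 = -7 — holds.
C10: E = 17 > 15, so we need H ≤ 19; H = 16 ≤ 19 — holds.
C11: B + D + F = 7 + 7 + 14 = 28 — holds.
C12: |7 - 16| = 9 — holds.

Constraints 4, 6, 7, and 8 are violated.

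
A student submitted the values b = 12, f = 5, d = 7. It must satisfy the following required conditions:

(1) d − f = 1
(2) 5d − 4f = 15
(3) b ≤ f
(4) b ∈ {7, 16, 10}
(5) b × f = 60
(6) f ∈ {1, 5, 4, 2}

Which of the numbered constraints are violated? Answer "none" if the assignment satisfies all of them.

Violated: 1, 3, 4.

(1) d − f = 7 − 5 = 2, not 1 — violated.
(2) 5d − 4f = 5(7) − 4(5) = 15 — OK.
(3) b = 12, f = 5; 12 > 5 (want ≤) — violated.
(4) b = 12 is not in {7, 16, 10} — violated.
(5) b × f = 12 × 5 = 60 — OK.
(6) f = 5 is in {1, 5, 4, 2} — OK.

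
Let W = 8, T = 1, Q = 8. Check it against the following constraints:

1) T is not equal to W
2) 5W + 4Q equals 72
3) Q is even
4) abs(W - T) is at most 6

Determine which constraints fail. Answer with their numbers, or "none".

1) T = 1, W = 8; distinct — satisfied.
2) 5W + 4Q = 5(8) + 4(8) = 72 — satisfied.
3) Q = 8 is even — satisfied.
4) abs(8 - 1) = 7; 7 > 6, exceeds bound 6 — violated.

No — constraint 4 is not satisfied.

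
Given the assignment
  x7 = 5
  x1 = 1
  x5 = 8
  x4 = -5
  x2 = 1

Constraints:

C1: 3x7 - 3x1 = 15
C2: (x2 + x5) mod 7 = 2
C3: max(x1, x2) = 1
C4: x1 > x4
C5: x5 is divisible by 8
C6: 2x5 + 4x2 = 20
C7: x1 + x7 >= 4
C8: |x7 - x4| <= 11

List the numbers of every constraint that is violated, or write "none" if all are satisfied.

C1: 3x7 - 3x1 = 3(5) - 3(1) = 12, not 15 — does not hold.
C2: x2 + x5 = 9; 9 mod 7 = 2 — holds.
C3: max(1, 1) = 1 — holds.
C4: x1 = 1, x4 = -5; 1 > -5 — holds.
C5: 8 / 8 = 1, so 8 divides 8 — holds.
C6: 2x5 + 4x2 = 2(8) + 4(1) = 20 — holds.
C7: x1 + x7 = 1 + 5 = 6; 6 ≥ 4 — holds.
C8: |5 - (-5)| = 10; 10 ≤ 11 — holds.

No — constraint 1 is not satisfied.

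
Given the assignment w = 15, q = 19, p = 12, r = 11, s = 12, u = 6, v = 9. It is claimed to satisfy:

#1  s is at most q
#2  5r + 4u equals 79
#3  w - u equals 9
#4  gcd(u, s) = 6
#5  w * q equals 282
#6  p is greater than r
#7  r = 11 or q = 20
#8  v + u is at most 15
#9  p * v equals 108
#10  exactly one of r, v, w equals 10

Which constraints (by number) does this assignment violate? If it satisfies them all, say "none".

Constraints 5, 10 do not hold.

#1 s = 12, q = 19; 12 ≤ 19  ✔
#2 5r + 4u = 5(11) + 4(6) = 79  ✔
#3 w - u = 15 - 6 = 9  ✔
#4 gcd(6, 12) = 6  ✔
#5 w * q = 15 * 19 = 285, not 282  ✘
#6 p = 12, r = 11; 12 > 11  ✔
#7 r = 11 = 11 (first disjunct)  ✔
#8 v + u = 9 + 6 = 15; 15 ≤ 15  ✔
#9 p * v = 12 * 9 = 108  ✔
#10 r=11, v=9, w=15; 0 of them equal 10, not exactly one  ✘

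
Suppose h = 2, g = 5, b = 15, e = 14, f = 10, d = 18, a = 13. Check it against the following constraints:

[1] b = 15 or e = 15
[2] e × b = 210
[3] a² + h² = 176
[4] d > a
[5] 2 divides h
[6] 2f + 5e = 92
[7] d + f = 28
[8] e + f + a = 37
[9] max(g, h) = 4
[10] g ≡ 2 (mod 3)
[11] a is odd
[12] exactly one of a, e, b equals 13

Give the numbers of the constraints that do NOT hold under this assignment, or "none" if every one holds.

[1] b = 15 = 15 (first disjunct) — holds.
[2] e × b = 14 × 15 = 210 — holds.
[3] a² + h² = 13² + 2² = 169 + 4 = 173, not 176 — fails.
[4] d = 18, a = 13; 18 > 13 — holds.
[5] 2 / 2 = 1, so 2 divides 2 — holds.
[6] 2f + 5e = 2(10) + 5(14) = 90, not 92 — fails.
[7] d + f = 18 + 10 = 28 — holds.
[8] e + f + a = 14 + 10 + 13 = 37 — holds.
[9] max(5, 2) = 5, not 4 — fails.
[10] 5 mod 3 = 2 — holds.
[11] a = 13 is odd — holds.
[12] a=13, e=14, b=15; 1 of them equals 13 — holds.

Constraints 3, 6, and 9 are violated.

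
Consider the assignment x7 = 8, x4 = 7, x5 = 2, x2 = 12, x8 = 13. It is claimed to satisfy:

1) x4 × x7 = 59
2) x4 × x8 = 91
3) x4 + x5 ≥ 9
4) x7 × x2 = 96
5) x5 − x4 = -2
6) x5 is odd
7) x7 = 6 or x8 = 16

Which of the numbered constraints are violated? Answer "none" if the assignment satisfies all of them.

1) x4 × x7 = 7 × 8 = 56, not 59  ✘
2) x4 × x8 = 7 × 13 = 91  ✔
3) x4 + x5 = 7 + 2 = 9; 9 ≥ 9  ✔
4) x7 × x2 = 8 × 12 = 96  ✔
5) x5 − x4 = 2 − 7 = -5, not -2  ✘
6) x5 = 2 is even  ✘
7) x7 = 8 ≠ 6 and x8 = 13 ≠ 16; both disjuncts false  ✘

No — constraints 1, 5, 6, and 7 are not satisfied.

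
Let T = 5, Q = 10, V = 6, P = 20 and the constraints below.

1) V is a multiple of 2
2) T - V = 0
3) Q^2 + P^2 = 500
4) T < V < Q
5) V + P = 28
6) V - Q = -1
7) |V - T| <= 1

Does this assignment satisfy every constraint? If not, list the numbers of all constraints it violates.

Constraints 2, 5, 6 are violated.

1) 6 / 2 = 3, so 2 divides 6  yes
2) T - V = 5 - 6 = -1, not 0  no
3) Q^2 + P^2 = 10^2 + 20^2 = 100 + 400 = 500  yes
4) values 5 < 6 < 10  yes
5) V + P = 6 + 20 = 26, not 28  no
6) V - Q = 6 - 10 = -4, not -1  no
7) |6 - 5| = 1; 1 ≤ 1  yes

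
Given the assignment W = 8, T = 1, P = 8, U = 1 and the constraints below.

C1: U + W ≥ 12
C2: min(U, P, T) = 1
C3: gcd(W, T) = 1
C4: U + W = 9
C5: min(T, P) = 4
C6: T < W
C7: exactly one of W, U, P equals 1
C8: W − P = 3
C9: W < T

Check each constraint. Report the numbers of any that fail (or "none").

C1: U + W = 1 + 8 = 9; 9 < 12, bound 12 not met — does not hold.
C2: min(1, 8, 1) = 1 — holds.
C3: gcd(8, 1) = 1 — holds.
C4: U + W = 1 + 8 = 9 — holds.
C5: min(1, 8) = 1, not 4 — does not hold.
C6: T = 1, W = 8; 1 < 8 — holds.
C7: W=8, U=1, P=8; 1 of them equals 1 — holds.
C8: W − P = 8 − 8 = 0, not 3 — does not hold.
C9: W = 8, T = 1; 8 ≥ 1 (want <) — does not hold.

Violated: 1, 5, 8, and 9.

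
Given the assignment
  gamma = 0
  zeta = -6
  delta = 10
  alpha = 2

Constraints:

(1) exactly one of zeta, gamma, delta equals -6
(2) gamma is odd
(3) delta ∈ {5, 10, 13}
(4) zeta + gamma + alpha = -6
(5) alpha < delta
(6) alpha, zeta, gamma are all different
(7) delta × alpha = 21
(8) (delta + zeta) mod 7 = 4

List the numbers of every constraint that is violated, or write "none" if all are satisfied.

(1) zeta=-6, gamma=0, delta=10; 1 of them equals -6  holds
(2) gamma = 0 is even  fails
(3) delta = 10 is in {5, 10, 13}  holds
(4) zeta + gamma + alpha = -6 + 0 + 2 = -4, not -6  fails
(5) alpha = 2, delta = 10; 2 < 10  holds
(6) values 2, -6, 0 are pairwise distinct  holds
(7) delta × alpha = 10 × 2 = 20, not 21  fails
(8) delta + zeta = 4; 4 mod 7 = 4  holds

Violated: 2, 4, 7.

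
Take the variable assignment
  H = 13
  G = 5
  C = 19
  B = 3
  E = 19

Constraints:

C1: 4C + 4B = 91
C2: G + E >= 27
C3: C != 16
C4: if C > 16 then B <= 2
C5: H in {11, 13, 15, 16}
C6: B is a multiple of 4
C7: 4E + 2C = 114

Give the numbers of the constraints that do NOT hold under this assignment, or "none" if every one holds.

C1: 4C + 4B = 4(19) + 4(3) = 88, not 91 — fails.
C2: G + E = 5 + 19 = 24; 24 < 27, bound 27 not met — fails.
C3: C = 19, and 19 ≠ 16 — holds.
C4: C = 19 > 16, so we need B ≤ 2; but B = 3 > 2 — fails.
C5: H = 13 is in {11, 13, 15, 16} — holds.
C6: 3 = 4*0 + 3, so 4 does not divide 3 — fails.
C7: 4E + 2C = 4(19) + 2(19) = 114 — holds.

The assignment fails constraints 1, 2, 4, 6.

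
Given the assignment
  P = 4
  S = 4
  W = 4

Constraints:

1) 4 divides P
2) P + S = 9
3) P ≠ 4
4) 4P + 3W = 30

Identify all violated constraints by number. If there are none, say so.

Violated: 2, 3, and 4.

1) 4 / 4 = 1, so 4 divides 4  holds
2) P + S = 4 + 4 = 8, not 9  fails
3) P = 4, but 4 is required to differ  fails
4) 4P + 3W = 4(4) + 3(4) = 28, not 30  fails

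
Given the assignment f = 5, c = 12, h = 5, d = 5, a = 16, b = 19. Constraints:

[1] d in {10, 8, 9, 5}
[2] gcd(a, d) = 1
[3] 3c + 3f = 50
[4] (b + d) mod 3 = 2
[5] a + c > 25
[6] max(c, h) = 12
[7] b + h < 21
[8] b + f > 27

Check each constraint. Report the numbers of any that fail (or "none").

No — constraints 3, 4, 7, 8 are not satisfied.

[1] d = 5 is in {10, 8, 9, 5} — satisfied.
[2] gcd(16, 5) = 1 — satisfied.
[3] 3c + 3f = 3(12) + 3(5) = 51, not 50 — violated.
[4] b + d = 24; 24 mod 3 = 0, not 2 — violated.
[5] a + c = 16 + 12 = 28; 28 > 25 — satisfied.
[6] max(12, 5) = 12 — satisfied.
[7] b + h = 19 + 5 = 24; 24 ≥ 21, bound 21 not met — violated.
[8] b + f = 19 + 5 = 24; 24 ≤ 27, bound 27 not met — violated.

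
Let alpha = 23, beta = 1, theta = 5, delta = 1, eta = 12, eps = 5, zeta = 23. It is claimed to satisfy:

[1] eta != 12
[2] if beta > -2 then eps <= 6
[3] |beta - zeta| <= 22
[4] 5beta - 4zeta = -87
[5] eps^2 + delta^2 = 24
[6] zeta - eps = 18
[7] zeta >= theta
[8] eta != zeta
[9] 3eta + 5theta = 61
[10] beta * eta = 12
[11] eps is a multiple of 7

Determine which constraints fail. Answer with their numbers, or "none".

[1] eta = 12, but 12 is required to differ  FAIL
[2] beta = 1 > -2, so we need eps ≤ 6; eps = 5 ≤ 6  OK
[3] |1 - 23| = 22; 22 ≤ 22  OK
[4] 5beta - 4zeta = 5(1) - 4(23) = -87  OK
[5] eps^2 + delta^2 = 5^2 + 1^2 = 25 + 1 = 26, not 24  FAIL
[6] zeta - eps = 23 - 5 = 18  OK
[7] zeta = 23, theta = 5; 23 ≥ 5  OK
[8] eta = 12, zeta = 23; distinct  OK
[9] 3eta + 5theta = 3(12) + 5(5) = 61  OK
[10] beta * eta = 1 * 12 = 12  OK
[11] 5 = 7*0 + 5, so 7 does not divide 5  FAIL

Violated: 1, 5, 11.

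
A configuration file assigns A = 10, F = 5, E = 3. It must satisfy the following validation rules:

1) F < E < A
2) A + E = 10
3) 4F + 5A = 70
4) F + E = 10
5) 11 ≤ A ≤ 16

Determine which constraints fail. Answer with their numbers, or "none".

1) values 5, 3, 10; F = 5 is not < E = 3 — violated.
2) A + E = 10 + 3 = 13, not 10 — violated.
3) 4F + 5A = 4(5) + 5(10) = 70 — OK.
4) F + E = 5 + 3 = 8, not 10 — violated.
5) A = 10 is outside [11, 16] — violated.

The assignment fails constraints 1, 2, 4, and 5.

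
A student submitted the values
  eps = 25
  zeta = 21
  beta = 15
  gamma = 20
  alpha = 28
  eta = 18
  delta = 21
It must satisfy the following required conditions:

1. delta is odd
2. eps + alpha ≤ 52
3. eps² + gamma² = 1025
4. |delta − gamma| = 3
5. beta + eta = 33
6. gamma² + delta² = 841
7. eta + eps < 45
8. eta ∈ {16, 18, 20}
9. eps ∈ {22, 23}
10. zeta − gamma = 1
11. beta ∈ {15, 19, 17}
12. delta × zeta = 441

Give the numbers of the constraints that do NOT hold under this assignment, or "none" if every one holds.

1. delta = 21 is odd — OK.
2. eps + alpha = 25 + 28 = 53; 53 > 52, bound 52 not met — violated.
3. eps² + gamma² = 25² + 20² = 625 + 400 = 1025 — OK.
4. |21 − 20| = 1, not 3 — violated.
5. beta + eta = 15 + 18 = 33 — OK.
6. gamma² + delta² = 20² + 21² = 400 + 441 = 841 — OK.
7. eta + eps = 18 + 25 = 43; 43 < 45 — OK.
8. eta = 18 is in {16, 18, 20} — OK.
9. eps = 25 is not in {22, 23} — violated.
10. zeta − gamma = 21 − 20 = 1 — OK.
11. beta = 15 is in {15, 19, 17} — OK.
12. delta × zeta = 21 × 21 = 441 — OK.

Constraints 2, 4, 9 are violated.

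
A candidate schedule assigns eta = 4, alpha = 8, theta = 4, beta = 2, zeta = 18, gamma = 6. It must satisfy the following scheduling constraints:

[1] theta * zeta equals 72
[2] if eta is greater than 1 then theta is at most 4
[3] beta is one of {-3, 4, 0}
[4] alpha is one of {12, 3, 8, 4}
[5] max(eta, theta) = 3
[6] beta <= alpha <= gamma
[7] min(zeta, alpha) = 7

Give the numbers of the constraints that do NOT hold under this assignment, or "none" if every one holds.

Constraints 3, 5, 6, and 7 are violated.

[1] theta * zeta = 4 * 18 = 72  ✔
[2] eta = 4 > 1, so we need theta ≤ 4; theta = 4 ≤ 4  ✔
[3] beta = 2 is not in {-3, 4, 0}  ✘
[4] alpha = 8 is in {12, 3, 8, 4}  ✔
[5] max(4, 4) = 4, not 3  ✘
[6] values 2, 8, 6; alpha = 8 is not <= gamma = 6  ✘
[7] min(18, 8) = 8, not 7  ✘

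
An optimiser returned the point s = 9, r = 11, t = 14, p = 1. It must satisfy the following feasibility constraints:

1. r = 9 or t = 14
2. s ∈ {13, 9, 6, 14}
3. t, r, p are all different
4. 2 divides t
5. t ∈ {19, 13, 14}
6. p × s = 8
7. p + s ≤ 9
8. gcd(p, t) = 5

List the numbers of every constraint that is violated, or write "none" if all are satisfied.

Violated: 6, 7, and 8.

1. r = 11 ≠ 9, but t = 14 = 14 (second disjunct)  yes
2. s = 9 is in {13, 9, 6, 14}  yes
3. values 14, 11, 1 are pairwise distinct  yes
4. 14 / 2 = 7, so 2 divides 14  yes
5. t = 14 is in {19, 13, 14}  yes
6. p × s = 1 × 9 = 9, not 8  no
7. p + s = 1 + 9 = 10; 10 > 9, bound 9 not met  no
8. gcd(1, 14) = 1, not 5  no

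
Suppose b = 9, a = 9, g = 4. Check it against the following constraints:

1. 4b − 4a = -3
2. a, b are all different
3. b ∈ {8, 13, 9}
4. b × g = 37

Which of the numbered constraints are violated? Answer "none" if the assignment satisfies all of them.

Constraints 1, 2, and 4 are violated.

1. 4b − 4a = 4(9) − 4(9) = 0, not -3 — fails.
2. a = b = 9, not all different — fails.
3. b = 9 is in {8, 13, 9} — holds.
4. b × g = 9 × 4 = 36, not 37 — fails.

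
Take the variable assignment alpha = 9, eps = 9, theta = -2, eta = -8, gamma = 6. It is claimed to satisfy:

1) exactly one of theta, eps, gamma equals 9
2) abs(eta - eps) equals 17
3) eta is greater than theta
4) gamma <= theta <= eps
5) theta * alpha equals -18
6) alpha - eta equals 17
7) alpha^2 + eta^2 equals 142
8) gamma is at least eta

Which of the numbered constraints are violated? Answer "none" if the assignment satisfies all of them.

1) theta=-2, eps=9, gamma=6; 1 of them equals 9  true
2) abs(-8 - 9) = 17  true
3) eta = -8, theta = -2; -8 ≤ -2 (want >)  false
4) values 6, -2, 9; gamma = 6 is not <= theta = -2  false
5) theta * alpha = -2 * 9 = -18  true
6) alpha - eta = 9 - (-8) = 17  true
7) alpha^2 + eta^2 = 9^2 + (-8)^2 = 81 + 64 = 145, not 142  false
8) gamma = 6, eta = -8; 6 ≥ -8  true

Violated: 3, 4, 7.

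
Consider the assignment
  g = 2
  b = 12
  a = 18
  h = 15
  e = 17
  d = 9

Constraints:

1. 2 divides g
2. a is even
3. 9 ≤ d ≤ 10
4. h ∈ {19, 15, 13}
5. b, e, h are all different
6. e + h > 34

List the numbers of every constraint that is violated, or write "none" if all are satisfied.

The assignment fails constraint 6.

1. 2 / 2 = 1, so 2 divides 2 — holds.
2. a = 18 is even — holds.
3. d = 9 lies in [9, 10] — holds.
4. h = 15 is in {19, 15, 13} — holds.
5. values 12, 17, 15 are pairwise distinct — holds.
6. e + h = 17 + 15 = 32; 32 ≤ 34, bound 34 not met — does not hold.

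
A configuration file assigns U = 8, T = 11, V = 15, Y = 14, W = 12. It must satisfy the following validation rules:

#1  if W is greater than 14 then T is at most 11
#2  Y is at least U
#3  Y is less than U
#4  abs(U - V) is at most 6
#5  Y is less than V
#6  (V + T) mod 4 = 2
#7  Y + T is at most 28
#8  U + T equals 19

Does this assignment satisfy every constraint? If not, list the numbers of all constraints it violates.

#1 W = 12, not > 14; antecedent false, conditional vacuously true — OK.
#2 Y = 14, U = 8; 14 ≥ 8 — OK.
#3 Y = 14, U = 8; 14 ≥ 8 (want <) — violated.
#4 abs(8 - 15) = 7; 7 > 6, exceeds bound 6 — violated.
#5 Y = 14, V = 15; 14 < 15 — OK.
#6 V + T = 26; 26 mod 4 = 2 — OK.
#7 Y + T = 14 + 11 = 25; 25 ≤ 28 — OK.
#8 U + T = 8 + 11 = 19 — OK.

No — constraints 3 and 4 are not satisfied.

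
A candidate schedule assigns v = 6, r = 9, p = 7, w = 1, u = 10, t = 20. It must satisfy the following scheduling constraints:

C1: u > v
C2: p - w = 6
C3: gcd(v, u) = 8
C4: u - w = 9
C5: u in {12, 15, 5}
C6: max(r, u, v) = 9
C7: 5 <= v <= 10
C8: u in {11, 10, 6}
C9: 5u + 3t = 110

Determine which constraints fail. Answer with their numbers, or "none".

C1: u = 10, v = 6; 10 > 6  OK
C2: p - w = 7 - 1 = 6  OK
C3: gcd(6, 10) = 2, not 8  FAIL
C4: u - w = 10 - 1 = 9  OK
C5: u = 10 is not in {12, 15, 5}  FAIL
C6: max(9, 10, 6) = 10, not 9  FAIL
C7: v = 6 lies in [5, 10]  OK
C8: u = 10 is in {11, 10, 6}  OK
C9: 5u + 3t = 5(10) + 3(20) = 110  OK

Constraints 3, 5, 6 do not hold.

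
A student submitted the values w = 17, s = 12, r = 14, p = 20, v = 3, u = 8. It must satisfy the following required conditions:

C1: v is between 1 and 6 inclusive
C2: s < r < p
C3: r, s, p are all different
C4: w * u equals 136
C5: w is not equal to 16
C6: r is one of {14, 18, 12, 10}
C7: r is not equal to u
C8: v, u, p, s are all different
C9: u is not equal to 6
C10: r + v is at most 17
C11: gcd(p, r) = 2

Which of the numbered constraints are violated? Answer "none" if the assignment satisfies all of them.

C1: v = 3 lies in [1, 6]  ✓
C2: values 12 < 14 < 20  ✓
C3: values 14, 12, 20 are pairwise distinct  ✓
C4: w * u = 17 * 8 = 136  ✓
C5: w = 17, and 17 ≠ 16  ✓
C6: r = 14 is in {14, 18, 12, 10}  ✓
C7: r = 14, u = 8; distinct  ✓
C8: values 3, 8, 20, 12 are pairwise distinct  ✓
C9: u = 8, and 8 ≠ 6  ✓
C10: r + v = 14 + 3 = 17; 17 ≤ 17  ✓
C11: gcd(20, 14) = 2  ✓

Yes — all constraints hold.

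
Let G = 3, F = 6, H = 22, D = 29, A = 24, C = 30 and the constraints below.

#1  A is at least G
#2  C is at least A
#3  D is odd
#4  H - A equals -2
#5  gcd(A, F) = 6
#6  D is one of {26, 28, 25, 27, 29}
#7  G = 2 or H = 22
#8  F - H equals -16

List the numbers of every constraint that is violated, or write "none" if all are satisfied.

No violations.

#1 A = 24, G = 3; 24 ≥ 3 — satisfied.
#2 C = 30, A = 24; 30 ≥ 24 — satisfied.
#3 D = 29 is odd — satisfied.
#4 H - A = 22 - 24 = -2 — satisfied.
#5 gcd(24, 6) = 6 — satisfied.
#6 D = 29 is in {26, 28, 25, 27, 29} — satisfied.
#7 G = 3 ≠ 2, but H = 22 = 22 (second disjunct) — satisfied.
#8 F - H = 6 - 22 = -16 — satisfied.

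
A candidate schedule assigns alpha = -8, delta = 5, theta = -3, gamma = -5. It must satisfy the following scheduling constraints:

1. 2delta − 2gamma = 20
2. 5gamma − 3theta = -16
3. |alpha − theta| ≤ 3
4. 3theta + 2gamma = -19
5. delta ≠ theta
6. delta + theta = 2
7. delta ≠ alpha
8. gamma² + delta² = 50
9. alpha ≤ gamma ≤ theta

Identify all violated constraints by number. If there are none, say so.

1. 2delta − 2gamma = 2(5) − 2(-5) = 20  ✔
2. 5gamma − 3theta = 5(-5) − 3(-3) = -16  ✔
3. |-8 − (-3)| = 5; 5 > 3, exceeds bound 3  ✘
4. 3theta + 2gamma = 3(-3) + 2(-5) = -19  ✔
5. delta = 5, theta = -3; distinct  ✔
6. delta + theta = 5 + (-3) = 2  ✔
7. delta = 5, alpha = -8; distinct  ✔
8. gamma² + delta² = (-5)² + 5² = 25 + 25 = 50  ✔
9. values -8 ≤ -5 ≤ -3  ✔

Constraint 3 is violated.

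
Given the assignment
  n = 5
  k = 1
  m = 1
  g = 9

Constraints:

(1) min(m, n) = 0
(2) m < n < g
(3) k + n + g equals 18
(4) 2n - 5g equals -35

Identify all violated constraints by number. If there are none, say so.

Constraints 1 and 3 are violated.

(1) min(1, 5) = 1, not 0 — violated.
(2) values 1 < 5 < 9 — OK.
(3) k + n + g = 1 + 5 + 9 = 15, not 18 — violated.
(4) 2n - 5g = 2(5) - 5(9) = -35 — OK.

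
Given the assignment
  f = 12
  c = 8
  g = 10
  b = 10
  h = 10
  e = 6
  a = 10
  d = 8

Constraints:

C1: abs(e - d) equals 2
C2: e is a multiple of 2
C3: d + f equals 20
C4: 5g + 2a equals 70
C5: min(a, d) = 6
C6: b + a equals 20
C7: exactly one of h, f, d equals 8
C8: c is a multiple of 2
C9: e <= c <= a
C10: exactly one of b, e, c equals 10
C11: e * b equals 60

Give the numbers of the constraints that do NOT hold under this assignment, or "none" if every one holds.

C1: abs(6 - 8) = 2  OK
C2: 6 / 2 = 3, so 2 divides 6  OK
C3: d + f = 8 + 12 = 20  OK
C4: 5g + 2a = 5(10) + 2(10) = 70  OK
C5: min(10, 8) = 8, not 6  FAIL
C6: b + a = 10 + 10 = 20  OK
C7: h=10, f=12, d=8; 1 of them equals 8  OK
C8: 8 / 2 = 4, so 2 divides 8  OK
C9: values 6 <= 8 <= 10  OK
C10: b=10, e=6, c=8; 1 of them equals 10  OK
C11: e * b = 6 * 10 = 60  OK

Violated: 5.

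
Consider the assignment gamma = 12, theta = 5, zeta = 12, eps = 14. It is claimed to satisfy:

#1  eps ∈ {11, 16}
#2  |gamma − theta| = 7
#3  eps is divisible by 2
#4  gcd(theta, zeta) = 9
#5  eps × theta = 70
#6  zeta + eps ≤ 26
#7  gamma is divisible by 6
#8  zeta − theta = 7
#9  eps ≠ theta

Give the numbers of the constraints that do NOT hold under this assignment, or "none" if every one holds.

#1 eps = 14 is not in {11, 16} — violated.
#2 |12 − 5| = 7 — satisfied.
#3 14 / 2 = 7, so 2 divides 14 — satisfied.
#4 gcd(5, 12) = 1, not 9 — violated.
#5 eps × theta = 14 × 5 = 70 — satisfied.
#6 zeta + eps = 12 + 14 = 26; 26 ≤ 26 — satisfied.
#7 12 / 6 = 2, so 6 divides 12 — satisfied.
#8 zeta − theta = 12 − 5 = 7 — satisfied.
#9 eps = 14, theta = 5; distinct — satisfied.

Violated: 1 and 4.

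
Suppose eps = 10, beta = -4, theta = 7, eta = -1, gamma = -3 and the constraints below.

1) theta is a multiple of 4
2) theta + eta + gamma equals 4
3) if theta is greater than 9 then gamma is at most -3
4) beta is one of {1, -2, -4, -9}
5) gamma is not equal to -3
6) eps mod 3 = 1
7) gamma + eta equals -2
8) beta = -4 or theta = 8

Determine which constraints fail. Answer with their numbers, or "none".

Constraints 1, 2, 5, and 7 are violated.

1) 7 = 4*1 + 3, so 4 does not divide 7  ✘
2) theta + eta + gamma = 7 + (-1) + (-3) = 3, not 4  ✘
3) theta = 7, not > 9; antecedent false, conditional vacuously true  ✔
4) beta = -4 is in {1, -2, -4, -9}  ✔
5) gamma = -3, but -3 is required to differ  ✘
6) 10 mod 3 = 1  ✔
7) gamma + eta = -3 + (-1) = -4, not -2  ✘
8) beta = -4 = -4 (first disjunct)  ✔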